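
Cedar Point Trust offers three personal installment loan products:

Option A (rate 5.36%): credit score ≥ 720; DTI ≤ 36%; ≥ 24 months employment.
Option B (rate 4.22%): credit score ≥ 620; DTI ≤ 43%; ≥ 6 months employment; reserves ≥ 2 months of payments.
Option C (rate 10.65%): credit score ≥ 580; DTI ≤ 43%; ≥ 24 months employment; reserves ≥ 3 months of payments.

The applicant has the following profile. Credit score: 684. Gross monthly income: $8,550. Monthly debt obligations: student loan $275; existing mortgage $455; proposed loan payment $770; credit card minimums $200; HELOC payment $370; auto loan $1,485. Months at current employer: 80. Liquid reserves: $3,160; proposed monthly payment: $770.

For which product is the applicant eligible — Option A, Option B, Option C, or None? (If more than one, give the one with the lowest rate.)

Total debts = (275 + 455 + 770 + 200 + 370 + 1,485) = 3,555; DTI = 3,555/8,550 = 41.6%.
Reserves = 3,160/770 = 4.1 months.
Option A: score 684 < 720; DTI 41.6% > 36%; employment 80 ≥ 24 mo → does not qualify.
Option B: score 684 ≥ 620; DTI 41.6% ≤ 43%; employment 80 ≥ 6 mo; reserves 4.1 ≥ 2 mo → qualifies.
Option C: score 684 ≥ 580; DTI 41.6% ≤ 43%; employment 80 ≥ 24 mo; reserves 4.1 ≥ 3 mo → qualifies.
Qualifying: Option B, Option C. Lowest rate is 4.22% → Option B.

Option B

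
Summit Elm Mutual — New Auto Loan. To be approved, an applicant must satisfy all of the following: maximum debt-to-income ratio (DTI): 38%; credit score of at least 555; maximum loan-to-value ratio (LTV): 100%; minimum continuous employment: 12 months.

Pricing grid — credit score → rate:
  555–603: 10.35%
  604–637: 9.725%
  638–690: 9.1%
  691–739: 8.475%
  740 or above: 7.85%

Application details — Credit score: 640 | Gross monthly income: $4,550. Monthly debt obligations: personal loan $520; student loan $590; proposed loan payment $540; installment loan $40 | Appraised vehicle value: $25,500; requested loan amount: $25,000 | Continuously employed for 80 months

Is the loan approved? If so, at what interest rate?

Credit score 640 ≥ 555 (meets minimum)
LTV: 25,000 ÷ 25,500 = 98%, within 100% cap
Total monthly debts = (520 + 590 + 540 + 40) = 1,690. DTI: 1,690 ÷ 4,550 = 37.1%, within the 38% cap
Employment 80 ≥ 12 months
All requirements met. Score 640 falls in the 638–690 tier → 9.1%.

Approved at 9.1%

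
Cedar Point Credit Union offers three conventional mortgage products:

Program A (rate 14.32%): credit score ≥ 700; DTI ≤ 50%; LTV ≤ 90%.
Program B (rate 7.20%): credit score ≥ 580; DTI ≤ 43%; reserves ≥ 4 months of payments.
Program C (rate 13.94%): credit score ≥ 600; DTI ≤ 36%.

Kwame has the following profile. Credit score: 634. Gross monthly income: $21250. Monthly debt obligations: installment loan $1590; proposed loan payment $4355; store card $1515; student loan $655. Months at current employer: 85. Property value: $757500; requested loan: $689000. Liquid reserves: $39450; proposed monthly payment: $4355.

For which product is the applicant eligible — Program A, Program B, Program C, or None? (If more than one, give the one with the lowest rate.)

Program B

Total debts = (1,590 + 4,355 + 1,515 + 655) = 8,115; DTI = 8,115/21,250 = 38.2%.
LTV = 689,000/757,500 = 91%.
Reserves = 39,450/4,355 = 9.1 months.
Program A: score 634 < 700; DTI 38.2% ≤ 50%; LTV 91% > 90% → does not qualify.
Program B: score 634 ≥ 580; DTI 38.2% ≤ 43%; reserves 9.1 ≥ 4 mo → qualifies.
Program C: score 634 ≥ 600; DTI 38.2% > 36% → does not qualify.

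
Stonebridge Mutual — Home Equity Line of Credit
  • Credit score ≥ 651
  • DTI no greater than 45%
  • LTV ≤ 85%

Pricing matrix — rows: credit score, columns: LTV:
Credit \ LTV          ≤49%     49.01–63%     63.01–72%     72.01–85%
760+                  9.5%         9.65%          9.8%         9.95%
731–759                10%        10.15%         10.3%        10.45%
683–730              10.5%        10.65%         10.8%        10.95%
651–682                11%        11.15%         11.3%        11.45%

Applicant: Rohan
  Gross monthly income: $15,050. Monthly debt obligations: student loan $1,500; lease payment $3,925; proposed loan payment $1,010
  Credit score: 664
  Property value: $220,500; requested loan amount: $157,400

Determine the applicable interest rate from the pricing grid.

Credit score 664 ≥ 651; Total monthly debts = (1,500 + 3,925 + 1,010) = 6,435. Debt-to-income = 6,435/15,050 = 42.8% — meets 45% limit
LTV = 157,400/220,500 = 71.4% ≤ 85%
Credit 664 → row 651–682; LTV 71.4% → column 63.01–72%. Grid cell → 11.3%.

11.3%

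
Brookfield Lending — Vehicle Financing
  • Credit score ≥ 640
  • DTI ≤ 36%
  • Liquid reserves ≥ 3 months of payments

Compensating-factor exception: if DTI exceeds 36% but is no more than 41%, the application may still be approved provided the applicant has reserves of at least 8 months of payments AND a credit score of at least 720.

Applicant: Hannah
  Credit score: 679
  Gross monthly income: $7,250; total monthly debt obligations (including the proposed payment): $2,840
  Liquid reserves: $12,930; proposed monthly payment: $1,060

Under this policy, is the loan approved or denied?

Denied

Credit score 679 ≥ 640 (meets base)
DTI = 2,840/7,250 = 39.2% > 36% — standard DTI limit exceeded.
Liquid reserves cover 12,930/1,060 = 12.2 months — ≥ 3 required
39.2% falls in the override range (36%–41%), so the compensating-factor test applies.
Reserves 12.2 ≥ 8 months; credit score 679 < 720.
Override conditions not both satisfied; exception does not apply.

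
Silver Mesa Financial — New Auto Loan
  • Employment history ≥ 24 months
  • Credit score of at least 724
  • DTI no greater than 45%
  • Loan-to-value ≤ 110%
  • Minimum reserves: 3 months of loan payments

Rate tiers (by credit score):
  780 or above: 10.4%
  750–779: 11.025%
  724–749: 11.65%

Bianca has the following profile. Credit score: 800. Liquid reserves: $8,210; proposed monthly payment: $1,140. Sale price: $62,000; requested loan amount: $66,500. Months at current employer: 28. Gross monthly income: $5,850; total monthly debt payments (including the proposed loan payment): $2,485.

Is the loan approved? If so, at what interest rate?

Credit score 800 ≥ 724 (meets minimum)
Loan-to-value = 66,500/62,000 = 107.3% — pass (110% max)
DTI = 2,485/5,850 = 42.5% ≤ 45%
Employment 28 ≥ 24 months
Liquid reserves cover 8,210/1,140 = 7.2 months — ≥ 3 required
All requirements met. Score 800 falls in the 780 or above tier → 10.4%.

Approved at 10.4%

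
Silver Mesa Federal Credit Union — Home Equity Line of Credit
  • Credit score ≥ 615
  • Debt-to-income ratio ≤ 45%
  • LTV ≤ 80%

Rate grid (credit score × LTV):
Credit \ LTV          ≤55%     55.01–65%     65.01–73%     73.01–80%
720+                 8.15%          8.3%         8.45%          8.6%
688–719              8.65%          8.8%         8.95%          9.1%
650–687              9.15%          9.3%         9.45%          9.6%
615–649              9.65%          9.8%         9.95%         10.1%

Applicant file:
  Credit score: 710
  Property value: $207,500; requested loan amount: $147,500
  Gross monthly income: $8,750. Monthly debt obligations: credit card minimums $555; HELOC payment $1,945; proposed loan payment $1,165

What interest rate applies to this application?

Credit score 710 ≥ 615; Total monthly debts = (555 + 1,945 + 1,165) = 3,665. DTI: 3,665 ÷ 8,750 = 41.9%, within the 45% cap
LTV = 147,500/207,500 = 71.1% ≤ 80%
Credit 710 → row 688–719; LTV 71.1% → column 65.01–73%. Grid cell → 8.95%.

8.95%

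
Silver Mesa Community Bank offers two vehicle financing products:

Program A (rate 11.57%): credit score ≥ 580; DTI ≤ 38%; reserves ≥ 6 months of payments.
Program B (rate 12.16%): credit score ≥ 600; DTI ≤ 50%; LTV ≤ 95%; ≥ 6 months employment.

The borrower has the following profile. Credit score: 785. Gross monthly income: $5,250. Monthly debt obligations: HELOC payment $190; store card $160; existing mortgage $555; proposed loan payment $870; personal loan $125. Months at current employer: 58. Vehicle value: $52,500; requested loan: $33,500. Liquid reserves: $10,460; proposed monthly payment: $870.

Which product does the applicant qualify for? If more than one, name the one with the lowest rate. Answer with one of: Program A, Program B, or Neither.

Total debts = (190 + 160 + 555 + 870 + 125) = 1,900; DTI = 1,900/5,250 = 36.2%.
LTV = 33,500/52,500 = 63.8%.
Reserves = 10,460/870 = 12.0 months.
Program A: score 785 ≥ 580; DTI 36.2% ≤ 38%; reserves 12.0 ≥ 6 mo → qualifies.
Program B: score 785 ≥ 600; DTI 36.2% ≤ 50%; LTV 63.8% ≤ 95%; employment 58 ≥ 6 mo → qualifies.
Qualifying: Program A, Program B. Lowest rate is 11.57% → Program A.

Program A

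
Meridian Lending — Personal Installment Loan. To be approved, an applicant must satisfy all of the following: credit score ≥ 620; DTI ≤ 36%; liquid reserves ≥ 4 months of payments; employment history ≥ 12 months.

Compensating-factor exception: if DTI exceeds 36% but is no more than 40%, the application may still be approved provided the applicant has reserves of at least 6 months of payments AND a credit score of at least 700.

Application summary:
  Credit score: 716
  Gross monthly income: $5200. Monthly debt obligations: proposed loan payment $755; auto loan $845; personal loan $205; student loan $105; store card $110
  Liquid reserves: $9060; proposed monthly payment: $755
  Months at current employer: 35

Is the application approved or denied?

Credit score 716 ≥ 620 (meets base)
Total debts = (755 + 845 + 205 + 105 + 110) = 2,020. DTI: 2,020 ÷ 5,200 = 38.8%, over the 36% base limit.
Liquid reserves cover 9,060/755 = 12.0 months — ≥ 4 required
Employment 35 ≥ 12 months
DTI 38.8% is within the 36%–40% exception band; checking compensating factors.
Override check — reserves: 12.0 mo (ok); score: 716 (ok).
Both compensating conditions met → exception applies.

Approved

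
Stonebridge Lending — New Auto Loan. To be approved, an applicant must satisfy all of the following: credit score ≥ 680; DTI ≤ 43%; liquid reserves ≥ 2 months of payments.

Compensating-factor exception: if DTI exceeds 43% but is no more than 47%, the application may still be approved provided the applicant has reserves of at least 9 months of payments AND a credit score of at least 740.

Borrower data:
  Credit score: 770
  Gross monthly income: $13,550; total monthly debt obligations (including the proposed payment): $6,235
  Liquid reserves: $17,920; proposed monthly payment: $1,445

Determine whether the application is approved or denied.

Approved

Credit score 770 ≥ 680 (meets base)
DTI = 6,235/13,550 = 46% > 43% — standard DTI limit exceeded.
Reserves: 17,920 ÷ 1,445 = 12.4 months (meets 2-month minimum)
46% falls in the override range (43%–47%), so the compensating-factor test applies.
Reserves 12.4 ≥ 9 months; credit score 770 ≥ 740.
Both compensating conditions met → exception applies.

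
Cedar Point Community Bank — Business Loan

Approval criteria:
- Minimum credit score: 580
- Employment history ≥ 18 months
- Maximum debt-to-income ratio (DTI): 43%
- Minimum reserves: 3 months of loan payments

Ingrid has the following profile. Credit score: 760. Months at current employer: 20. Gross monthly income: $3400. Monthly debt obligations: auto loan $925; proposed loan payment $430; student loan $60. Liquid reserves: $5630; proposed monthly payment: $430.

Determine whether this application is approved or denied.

Credit score 760 ≥ 580 (meets)
Employment 20 ≥ 18 months
Total monthly debts = (925 + 430 + 60) = 1,415. DTI = 1,415/3,400 = 41.6% ≤ 43%
Reserves = 5,630/430 = 13.1 months ≥ 3
All criteria satisfied.

Approved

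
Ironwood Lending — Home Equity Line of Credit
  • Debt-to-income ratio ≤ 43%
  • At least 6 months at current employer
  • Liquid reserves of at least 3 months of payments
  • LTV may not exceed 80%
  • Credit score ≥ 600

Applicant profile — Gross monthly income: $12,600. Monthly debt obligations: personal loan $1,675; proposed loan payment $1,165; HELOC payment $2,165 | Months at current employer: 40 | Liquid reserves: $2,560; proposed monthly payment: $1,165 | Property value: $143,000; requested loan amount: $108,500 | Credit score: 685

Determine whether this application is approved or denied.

Denied

Total monthly debts = (1,675 + 1,165 + 2,165) = 5,005. Debt-to-income = 5,005/12,600 = 39.7% — meets 43% limit
Employment 40 ≥ 6 months
Reserves: 2,560 ÷ 1,165 = 2.2 months (below 3-month minimum)
LTV = 108,500/143,000 = 75.9% ≤ 80%
Credit score 685 ≥ 600 (meets)
Fails on reserves.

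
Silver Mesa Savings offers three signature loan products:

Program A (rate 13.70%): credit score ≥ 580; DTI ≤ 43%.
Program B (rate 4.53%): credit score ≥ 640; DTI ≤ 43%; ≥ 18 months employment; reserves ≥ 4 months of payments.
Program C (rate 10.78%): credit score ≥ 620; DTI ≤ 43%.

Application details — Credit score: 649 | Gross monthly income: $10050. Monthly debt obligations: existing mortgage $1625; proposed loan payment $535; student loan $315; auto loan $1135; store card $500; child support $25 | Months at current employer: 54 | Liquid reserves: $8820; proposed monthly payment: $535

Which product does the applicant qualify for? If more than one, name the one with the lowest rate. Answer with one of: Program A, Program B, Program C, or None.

Total debts = (1,625 + 535 + 315 + 1,135 + 500 + 25) = 4,135; DTI = 4,135/10,050 = 41.1%.
Reserves = 8,820/535 = 16.5 months.
Program A: score 649 ≥ 580; DTI 41.1% ≤ 43% → qualifies.
Program B: score 649 ≥ 640; DTI 41.1% ≤ 43%; employment 54 ≥ 18 mo; reserves 16.5 ≥ 4 mo → qualifies.
Program C: score 649 ≥ 620; DTI 41.1% ≤ 43% → qualifies.
Qualifying: Program A, Program B, Program C. Lowest rate is 4.53% → Program B.

Program B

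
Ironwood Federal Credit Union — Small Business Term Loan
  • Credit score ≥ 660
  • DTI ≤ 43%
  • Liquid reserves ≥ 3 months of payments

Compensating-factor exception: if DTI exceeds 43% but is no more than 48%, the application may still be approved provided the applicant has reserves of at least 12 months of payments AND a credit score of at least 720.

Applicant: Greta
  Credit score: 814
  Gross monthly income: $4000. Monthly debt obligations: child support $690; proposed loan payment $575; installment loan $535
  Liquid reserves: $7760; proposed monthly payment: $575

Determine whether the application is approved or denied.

Approved

Credit score 814 ≥ 660 (meets base)
Total debts = (690 + 575 + 535) = 1,800. DTI = 1,800/4,000 = 45% > 43% — standard DTI limit exceeded.
Liquid reserves cover 7,760/575 = 13.5 months — ≥ 3 required
DTI 45% is within the 43%–48% exception band; checking compensating factors.
Reserves 13.5 ≥ 12 months; credit score 814 ≥ 720.
Both compensating conditions met → exception applies.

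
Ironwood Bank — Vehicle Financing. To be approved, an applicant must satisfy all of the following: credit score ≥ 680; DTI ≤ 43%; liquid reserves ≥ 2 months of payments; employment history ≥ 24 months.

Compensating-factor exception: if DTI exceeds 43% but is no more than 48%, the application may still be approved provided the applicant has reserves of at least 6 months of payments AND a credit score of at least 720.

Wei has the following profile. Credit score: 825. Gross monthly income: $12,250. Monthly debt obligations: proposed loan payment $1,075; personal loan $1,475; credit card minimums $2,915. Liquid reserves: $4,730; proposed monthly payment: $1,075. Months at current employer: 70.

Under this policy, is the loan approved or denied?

Denied

Credit score 825 ≥ 680 (meets base)
Total debts = (1,075 + 1,475 + 2,915) = 5,465. DTI: 5,465 ÷ 12,250 = 44.6%, over the 43% base limit.
Reserves = 4,730/1,075 = 4.4 months ≥ 2
Employment 70 ≥ 24 months
44.6% falls in the override range (43%–48%), so the compensating-factor test applies.
Override check — reserves: 4.4 mo (short of 6); score: 825 (ok).
Override conditions not both satisfied; exception does not apply.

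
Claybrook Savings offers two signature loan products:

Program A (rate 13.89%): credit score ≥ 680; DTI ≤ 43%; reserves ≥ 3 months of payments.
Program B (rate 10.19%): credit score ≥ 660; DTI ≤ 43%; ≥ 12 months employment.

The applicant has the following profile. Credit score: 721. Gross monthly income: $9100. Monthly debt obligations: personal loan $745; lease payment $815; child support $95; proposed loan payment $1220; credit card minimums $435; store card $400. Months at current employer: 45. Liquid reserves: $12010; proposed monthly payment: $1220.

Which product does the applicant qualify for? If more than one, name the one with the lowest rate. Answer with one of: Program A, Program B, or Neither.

Total debts = (745 + 815 + 95 + 1,220 + 435 + 400) = 3,710; DTI = 3,710/9,100 = 40.8%.
Reserves = 12,010/1,220 = 9.8 months.
Program A: score 721 ≥ 680; DTI 40.8% ≤ 43%; reserves 9.8 ≥ 3 mo → qualifies.
Program B: score 721 ≥ 660; DTI 40.8% ≤ 43%; employment 45 ≥ 12 mo → qualifies.
Qualifying: Program A, Program B. Lowest rate is 10.19% → Program B.

Program B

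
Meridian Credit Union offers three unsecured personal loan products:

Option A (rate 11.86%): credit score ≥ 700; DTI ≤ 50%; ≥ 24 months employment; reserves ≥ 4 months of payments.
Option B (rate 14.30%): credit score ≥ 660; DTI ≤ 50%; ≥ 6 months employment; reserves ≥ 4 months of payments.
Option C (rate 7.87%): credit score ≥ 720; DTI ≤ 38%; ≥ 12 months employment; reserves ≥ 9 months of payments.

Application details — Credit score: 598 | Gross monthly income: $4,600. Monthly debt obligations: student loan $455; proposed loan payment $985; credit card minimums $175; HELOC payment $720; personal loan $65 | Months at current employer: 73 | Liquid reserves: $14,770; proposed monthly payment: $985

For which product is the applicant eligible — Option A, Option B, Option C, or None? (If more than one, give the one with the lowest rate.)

None

Total debts = (455 + 985 + 175 + 720 + 65) = 2,400; DTI = 2,400/4,600 = 52.2%.
Reserves = 14,770/985 = 15.0 months.
Option A: score 598 < 700; DTI 52.2% > 50%; employment 73 ≥ 24 mo; reserves 15.0 ≥ 4 mo → does not qualify.
Option B: score 598 < 660; DTI 52.2% > 50%; employment 73 ≥ 6 mo; reserves 15.0 ≥ 4 mo → does not qualify.
Option C: score 598 < 720; DTI 52.2% > 38%; employment 73 ≥ 12 mo; reserves 15.0 ≥ 9 mo → does not qualify.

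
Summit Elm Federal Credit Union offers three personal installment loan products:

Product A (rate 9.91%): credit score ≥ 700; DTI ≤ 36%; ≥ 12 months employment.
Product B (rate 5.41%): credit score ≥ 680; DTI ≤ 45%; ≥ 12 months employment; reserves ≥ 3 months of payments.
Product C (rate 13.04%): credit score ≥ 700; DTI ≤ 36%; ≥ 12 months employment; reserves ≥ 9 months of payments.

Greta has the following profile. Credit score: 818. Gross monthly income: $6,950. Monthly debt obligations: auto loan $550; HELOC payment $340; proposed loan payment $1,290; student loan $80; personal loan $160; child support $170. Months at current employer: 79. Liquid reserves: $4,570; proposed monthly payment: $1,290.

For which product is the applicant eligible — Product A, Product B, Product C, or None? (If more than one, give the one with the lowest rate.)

Product B

Total debts = (550 + 340 + 1,290 + 80 + 160 + 170) = 2,590; DTI = 2,590/6,950 = 37.3%.
Reserves = 4,570/1,290 = 3.5 months.
Product A: score 818 ≥ 700; DTI 37.3% > 36%; employment 79 ≥ 12 mo → does not qualify.
Product B: score 818 ≥ 680; DTI 37.3% ≤ 45%; employment 79 ≥ 12 mo; reserves 3.5 ≥ 3 mo → qualifies.
Product C: score 818 ≥ 700; DTI 37.3% > 36%; employment 79 ≥ 12 mo; reserves 3.5 < 9 mo → does not qualify.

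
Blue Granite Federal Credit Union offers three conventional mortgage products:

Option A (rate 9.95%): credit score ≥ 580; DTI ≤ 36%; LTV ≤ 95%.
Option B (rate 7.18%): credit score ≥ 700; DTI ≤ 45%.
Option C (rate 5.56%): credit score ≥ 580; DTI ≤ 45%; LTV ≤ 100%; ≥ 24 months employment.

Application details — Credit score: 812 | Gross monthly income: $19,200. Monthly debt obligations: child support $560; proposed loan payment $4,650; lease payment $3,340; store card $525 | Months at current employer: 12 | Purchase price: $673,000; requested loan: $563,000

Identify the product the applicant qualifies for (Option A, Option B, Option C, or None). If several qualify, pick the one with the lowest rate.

Total debts = (560 + 4,650 + 3,340 + 525) = 9,075; DTI = 9,075/19,200 = 47.3%.
LTV = 563,000/673,000 = 83.7%.
Option A: score 812 ≥ 580; DTI 47.3% > 36%; LTV 83.7% ≤ 95% → does not qualify.
Option B: score 812 ≥ 700; DTI 47.3% > 45% → does not qualify.
Option C: score 812 ≥ 580; DTI 47.3% > 45%; LTV 83.7% ≤ 100%; employment 12 < 24 mo → does not qualify.

None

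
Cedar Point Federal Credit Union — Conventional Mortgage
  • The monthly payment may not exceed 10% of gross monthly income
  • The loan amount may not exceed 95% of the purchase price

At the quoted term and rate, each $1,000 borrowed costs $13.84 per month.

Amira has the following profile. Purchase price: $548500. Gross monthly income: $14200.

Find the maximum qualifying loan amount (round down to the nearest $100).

$102,600

Payment cap: 10% × $14,200 = $1,420/month.
At $13.84 per $1,000, that supports 1,420/13.84 × 1,000 ≈ $102,601 → $102,600.
LTV cap: 95% × $548,500 = $521,075 → $521,000.
Binding constraint: payment-to-income.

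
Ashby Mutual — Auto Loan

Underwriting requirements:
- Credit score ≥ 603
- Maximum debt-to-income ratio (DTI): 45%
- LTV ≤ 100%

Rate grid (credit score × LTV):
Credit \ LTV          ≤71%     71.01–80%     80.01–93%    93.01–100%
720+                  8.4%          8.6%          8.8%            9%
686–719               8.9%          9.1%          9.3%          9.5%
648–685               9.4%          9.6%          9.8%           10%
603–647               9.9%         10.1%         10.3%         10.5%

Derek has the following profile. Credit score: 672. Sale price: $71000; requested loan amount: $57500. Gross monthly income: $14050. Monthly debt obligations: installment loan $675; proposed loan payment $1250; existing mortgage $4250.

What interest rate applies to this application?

Credit score 672 ≥ 603; Total monthly debts = (675 + 1,250 + 4,250) = 6,175. DTI = 6,175/14,050 = 44% ≤ 45%
LTV: 57,500 ÷ 71,000 = 81%, within 100% cap
Score 672 is in the 648–685 band; LTV 81% is in the 80.01–93% band → 9.8%.

9.8%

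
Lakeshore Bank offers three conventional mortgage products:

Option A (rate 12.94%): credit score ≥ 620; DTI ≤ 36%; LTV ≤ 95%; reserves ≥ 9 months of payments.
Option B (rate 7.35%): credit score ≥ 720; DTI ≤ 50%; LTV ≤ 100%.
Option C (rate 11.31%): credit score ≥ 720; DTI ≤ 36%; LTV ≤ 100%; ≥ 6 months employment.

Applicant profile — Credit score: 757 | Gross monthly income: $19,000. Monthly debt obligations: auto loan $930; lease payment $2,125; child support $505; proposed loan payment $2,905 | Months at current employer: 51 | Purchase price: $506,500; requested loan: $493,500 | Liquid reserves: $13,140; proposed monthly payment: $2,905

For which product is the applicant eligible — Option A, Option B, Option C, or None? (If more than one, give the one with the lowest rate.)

Option B

Total debts = (930 + 2,125 + 505 + 2,905) = 6,465; DTI = 6,465/19,000 = 34%.
LTV = 493,500/506,500 = 97.4%.
Reserves = 13,140/2,905 = 4.5 months.
Option A: score 757 ≥ 620; DTI 34% ≤ 36%; LTV 97.4% > 95%; reserves 4.5 < 9 mo → does not qualify.
Option B: score 757 ≥ 720; DTI 34% ≤ 50%; LTV 97.4% ≤ 100% → qualifies.
Option C: score 757 ≥ 720; DTI 34% ≤ 36%; LTV 97.4% ≤ 100%; employment 51 ≥ 6 mo → qualifies.
Qualifying: Option B, Option C. Lowest rate is 7.35% → Option B.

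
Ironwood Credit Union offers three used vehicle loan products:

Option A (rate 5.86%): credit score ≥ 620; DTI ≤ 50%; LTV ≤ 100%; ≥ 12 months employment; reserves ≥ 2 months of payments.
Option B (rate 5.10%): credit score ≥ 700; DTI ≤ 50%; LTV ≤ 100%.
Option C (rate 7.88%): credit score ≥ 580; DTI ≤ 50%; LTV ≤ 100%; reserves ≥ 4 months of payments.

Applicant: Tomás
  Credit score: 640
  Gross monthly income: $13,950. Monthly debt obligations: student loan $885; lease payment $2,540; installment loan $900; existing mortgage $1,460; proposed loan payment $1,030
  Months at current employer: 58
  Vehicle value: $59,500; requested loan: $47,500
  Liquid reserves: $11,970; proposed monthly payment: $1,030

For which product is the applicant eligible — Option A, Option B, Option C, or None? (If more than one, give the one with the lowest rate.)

Option A

Total debts = (885 + 2,540 + 900 + 1,460 + 1,030) = 6,815; DTI = 6,815/13,950 = 48.9%.
LTV = 47,500/59,500 = 79.8%.
Reserves = 11,970/1,030 = 11.6 months.
Option A: score 640 ≥ 620; DTI 48.9% ≤ 50%; LTV 79.8% ≤ 100%; employment 58 ≥ 12 mo; reserves 11.6 ≥ 2 mo → qualifies.
Option B: score 640 < 700; DTI 48.9% ≤ 50%; LTV 79.8% ≤ 100% → does not qualify.
Option C: score 640 ≥ 580; DTI 48.9% ≤ 50%; LTV 79.8% ≤ 100%; reserves 11.6 ≥ 4 mo → qualifies.
Qualifying: Option A, Option C. Lowest rate is 5.86% → Option A.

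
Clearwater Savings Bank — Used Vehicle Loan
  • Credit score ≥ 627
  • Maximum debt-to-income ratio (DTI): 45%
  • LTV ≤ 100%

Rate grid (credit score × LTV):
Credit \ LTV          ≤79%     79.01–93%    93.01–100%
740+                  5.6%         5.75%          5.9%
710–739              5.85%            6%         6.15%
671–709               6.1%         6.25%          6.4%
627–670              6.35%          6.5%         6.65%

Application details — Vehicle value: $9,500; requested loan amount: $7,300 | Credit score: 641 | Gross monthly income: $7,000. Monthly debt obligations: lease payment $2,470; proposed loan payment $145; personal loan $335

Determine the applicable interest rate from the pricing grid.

Credit score 641 ≥ 627; Total monthly debts = (2,470 + 145 + 335) = 2,950. Debt-to-income = 2,950/7,000 = 42.1% — meets 45% limit
Loan-to-value = 7,300/9,500 = 76.8% — pass (100% max)
Credit 641 → row 627–670; LTV 76.8% → column ≤79%. Grid cell → 6.35%.

6.35%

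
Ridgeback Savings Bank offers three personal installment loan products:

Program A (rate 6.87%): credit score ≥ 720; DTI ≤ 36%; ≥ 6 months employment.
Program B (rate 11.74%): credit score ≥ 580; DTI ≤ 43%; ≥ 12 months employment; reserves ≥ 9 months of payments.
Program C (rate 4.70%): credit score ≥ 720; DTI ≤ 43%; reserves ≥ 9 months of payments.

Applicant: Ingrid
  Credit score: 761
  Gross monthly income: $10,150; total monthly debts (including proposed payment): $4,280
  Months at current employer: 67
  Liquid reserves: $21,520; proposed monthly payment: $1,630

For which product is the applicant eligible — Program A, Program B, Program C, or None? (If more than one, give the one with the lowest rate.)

DTI = 4,280/10,150 = 42.2%.
Reserves = 21,520/1,630 = 13.2 months.
Program A: score 761 ≥ 720; DTI 42.2% > 36%; employment 67 ≥ 6 mo → does not qualify.
Program B: score 761 ≥ 580; DTI 42.2% ≤ 43%; employment 67 ≥ 12 mo; reserves 13.2 ≥ 9 mo → qualifies.
Program C: score 761 ≥ 720; DTI 42.2% ≤ 43%; reserves 13.2 ≥ 9 mo → qualifies.
Qualifying: Program B, Program C. Lowest rate is 4.70% → Program C.

Program C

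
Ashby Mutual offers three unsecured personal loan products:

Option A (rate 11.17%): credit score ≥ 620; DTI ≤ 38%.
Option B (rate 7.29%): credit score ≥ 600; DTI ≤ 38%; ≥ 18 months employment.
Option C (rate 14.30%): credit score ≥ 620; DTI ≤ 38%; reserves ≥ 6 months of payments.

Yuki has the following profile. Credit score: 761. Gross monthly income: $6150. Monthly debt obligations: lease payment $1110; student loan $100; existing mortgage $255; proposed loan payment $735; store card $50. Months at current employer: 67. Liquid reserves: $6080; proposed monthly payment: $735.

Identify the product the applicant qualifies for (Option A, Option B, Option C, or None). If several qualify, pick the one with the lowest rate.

Option B

Total debts = (1,110 + 100 + 255 + 735 + 50) = 2,250; DTI = 2,250/6,150 = 36.6%.
Reserves = 6,080/735 = 8.3 months.
Option A: score 761 ≥ 620; DTI 36.6% ≤ 38% → qualifies.
Option B: score 761 ≥ 600; DTI 36.6% ≤ 38%; employment 67 ≥ 18 mo → qualifies.
Option C: score 761 ≥ 620; DTI 36.6% ≤ 38%; reserves 8.3 ≥ 6 mo → qualifies.
Qualifying: Option A, Option B, Option C. Lowest rate is 7.29% → Option B.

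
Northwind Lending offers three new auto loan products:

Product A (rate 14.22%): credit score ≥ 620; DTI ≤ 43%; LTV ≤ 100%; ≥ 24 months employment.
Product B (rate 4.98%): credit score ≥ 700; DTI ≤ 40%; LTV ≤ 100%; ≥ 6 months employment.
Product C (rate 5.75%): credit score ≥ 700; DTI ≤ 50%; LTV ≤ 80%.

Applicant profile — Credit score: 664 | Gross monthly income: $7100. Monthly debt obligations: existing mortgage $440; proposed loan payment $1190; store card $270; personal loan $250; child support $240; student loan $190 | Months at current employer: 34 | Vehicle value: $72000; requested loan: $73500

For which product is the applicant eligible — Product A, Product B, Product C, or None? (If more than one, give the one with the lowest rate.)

Total debts = (440 + 1,190 + 270 + 250 + 240 + 190) = 2,580; DTI = 2,580/7,100 = 36.3%.
LTV = 73,500/72,000 = 102.1%.
Product A: score 664 ≥ 620; DTI 36.3% ≤ 43%; LTV 102.1% > 100%; employment 34 ≥ 24 mo → does not qualify.
Product B: score 664 < 700; DTI 36.3% ≤ 40%; LTV 102.1% > 100%; employment 34 ≥ 6 mo → does not qualify.
Product C: score 664 < 700; DTI 36.3% ≤ 50%; LTV 102.1% > 80% → does not qualify.

None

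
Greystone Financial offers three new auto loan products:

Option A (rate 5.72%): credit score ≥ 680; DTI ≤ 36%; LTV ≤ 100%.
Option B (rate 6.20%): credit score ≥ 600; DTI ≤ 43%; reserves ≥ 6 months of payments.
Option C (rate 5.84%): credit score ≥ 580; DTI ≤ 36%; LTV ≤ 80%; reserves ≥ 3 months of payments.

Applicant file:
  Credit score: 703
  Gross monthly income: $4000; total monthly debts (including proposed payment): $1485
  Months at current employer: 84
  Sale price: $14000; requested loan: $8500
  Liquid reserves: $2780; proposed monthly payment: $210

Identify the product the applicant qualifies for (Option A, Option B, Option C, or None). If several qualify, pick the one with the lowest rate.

DTI = 1,485/4,000 = 37.1%.
LTV = 8,500/14,000 = 60.7%.
Reserves = 2,780/210 = 13.2 months.
Option A: score 703 ≥ 680; DTI 37.1% > 36%; LTV 60.7% ≤ 100% → does not qualify.
Option B: score 703 ≥ 600; DTI 37.1% ≤ 43%; reserves 13.2 ≥ 6 mo → qualifies.
Option C: score 703 ≥ 580; DTI 37.1% > 36%; LTV 60.7% ≤ 80%; reserves 13.2 ≥ 3 mo → does not qualify.

Option B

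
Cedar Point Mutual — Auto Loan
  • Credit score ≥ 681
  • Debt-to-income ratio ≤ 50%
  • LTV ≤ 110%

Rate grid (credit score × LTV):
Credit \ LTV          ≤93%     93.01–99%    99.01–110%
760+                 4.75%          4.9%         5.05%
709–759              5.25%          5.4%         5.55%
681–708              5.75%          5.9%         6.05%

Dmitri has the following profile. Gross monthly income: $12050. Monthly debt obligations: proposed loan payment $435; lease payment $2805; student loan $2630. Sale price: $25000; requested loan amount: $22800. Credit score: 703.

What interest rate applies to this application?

Credit score 703 ≥ 681; Total monthly debts = (435 + 2,805 + 2,630) = 5,870. Debt-to-income = 5,870/12,050 = 48.7% — meets 50% limit
LTV = 22,800/25,000 = 91.2% ≤ 110%
Row: 703 falls in 681–708. Column: 91.2% falls in ≤93%. Rate = 5.75%.

5.75%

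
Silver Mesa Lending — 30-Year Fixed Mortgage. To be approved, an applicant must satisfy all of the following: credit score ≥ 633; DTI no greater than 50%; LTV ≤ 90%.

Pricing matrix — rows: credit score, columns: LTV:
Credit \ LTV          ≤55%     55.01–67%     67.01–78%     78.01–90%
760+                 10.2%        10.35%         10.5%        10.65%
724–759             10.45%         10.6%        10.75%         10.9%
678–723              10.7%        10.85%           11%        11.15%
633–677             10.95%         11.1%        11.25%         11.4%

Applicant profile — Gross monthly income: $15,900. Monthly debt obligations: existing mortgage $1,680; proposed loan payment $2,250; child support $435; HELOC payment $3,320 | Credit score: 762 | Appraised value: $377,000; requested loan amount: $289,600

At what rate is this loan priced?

Credit score 762 ≥ 633; Total monthly debts = (1,680 + 2,250 + 435 + 3,320) = 7,685. DTI: 7,685 ÷ 15,900 = 48.3%, within the 50% cap
Loan-to-value = 289,600/377,000 = 76.8% — pass (90% max)
Row: 762 falls in 760+. Column: 76.8% falls in 67.01–78%. Rate = 10.5%.

10.5%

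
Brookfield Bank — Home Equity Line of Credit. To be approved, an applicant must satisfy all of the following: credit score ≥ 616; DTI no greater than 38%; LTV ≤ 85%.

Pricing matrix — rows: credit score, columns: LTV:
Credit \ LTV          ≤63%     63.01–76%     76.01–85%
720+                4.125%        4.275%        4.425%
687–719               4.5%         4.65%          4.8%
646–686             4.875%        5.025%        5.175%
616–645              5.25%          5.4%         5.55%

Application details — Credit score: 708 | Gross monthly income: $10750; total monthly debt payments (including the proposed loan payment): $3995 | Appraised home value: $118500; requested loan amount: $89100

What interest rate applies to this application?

Credit score 708 ≥ 616; DTI = 3,995/10,750 = 37.2% ≤ 38%
LTV = 89,100/118,500 = 75.2% ≤ 85%
Credit 708 → row 687–719; LTV 75.2% → column 63.01–76%. Grid cell → 4.65%.

4.65%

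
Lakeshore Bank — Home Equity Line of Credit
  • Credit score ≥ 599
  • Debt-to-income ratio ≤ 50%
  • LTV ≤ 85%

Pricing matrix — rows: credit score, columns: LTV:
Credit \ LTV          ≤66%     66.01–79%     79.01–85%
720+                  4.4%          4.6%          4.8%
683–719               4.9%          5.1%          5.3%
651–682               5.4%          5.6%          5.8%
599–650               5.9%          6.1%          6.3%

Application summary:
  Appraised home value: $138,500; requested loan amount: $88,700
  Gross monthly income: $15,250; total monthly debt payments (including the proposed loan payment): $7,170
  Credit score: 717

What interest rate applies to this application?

Credit score 717 ≥ 599; DTI = 7,170/15,250 = 47% ≤ 50%
LTV: 88,700 ÷ 138,500 = 64%, within 85% cap
Score 717 is in the 683–719 band; LTV 64% is in the ≤66% band → 4.9%.

4.9%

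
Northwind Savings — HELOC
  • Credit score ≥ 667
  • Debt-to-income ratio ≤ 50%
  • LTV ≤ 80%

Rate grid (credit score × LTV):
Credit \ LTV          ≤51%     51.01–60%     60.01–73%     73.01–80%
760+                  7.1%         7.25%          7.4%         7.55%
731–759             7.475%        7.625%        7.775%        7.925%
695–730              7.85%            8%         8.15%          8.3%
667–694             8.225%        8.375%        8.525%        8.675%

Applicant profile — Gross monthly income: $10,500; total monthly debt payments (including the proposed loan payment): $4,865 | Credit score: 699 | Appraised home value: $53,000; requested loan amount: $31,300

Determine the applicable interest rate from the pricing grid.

Credit score 699 ≥ 667; DTI = 4,865/10,500 = 46.3% ≤ 50%
Loan-to-value = 31,300/53,000 = 59.1% — pass (80% max)
Score 699 is in the 695–730 band; LTV 59.1% is in the 51.01–60% band → 8%.

8%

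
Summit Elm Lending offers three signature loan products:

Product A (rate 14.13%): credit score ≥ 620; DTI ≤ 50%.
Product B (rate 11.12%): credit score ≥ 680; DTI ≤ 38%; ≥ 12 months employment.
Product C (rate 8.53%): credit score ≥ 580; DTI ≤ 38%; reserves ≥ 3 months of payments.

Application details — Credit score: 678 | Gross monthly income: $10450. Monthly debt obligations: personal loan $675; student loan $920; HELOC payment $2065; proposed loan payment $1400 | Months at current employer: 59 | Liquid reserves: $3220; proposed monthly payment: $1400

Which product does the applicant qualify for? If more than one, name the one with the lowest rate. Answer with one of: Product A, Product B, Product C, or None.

Total debts = (675 + 920 + 2,065 + 1,400) = 5,060; DTI = 5,060/10,450 = 48.4%.
Reserves = 3,220/1,400 = 2.3 months.
Product A: score 678 ≥ 620; DTI 48.4% ≤ 50% → qualifies.
Product B: score 678 < 680; DTI 48.4% > 38%; employment 59 ≥ 12 mo → does not qualify.
Product C: score 678 ≥ 580; DTI 48.4% > 38%; reserves 2.3 < 3 mo → does not qualify.

Product A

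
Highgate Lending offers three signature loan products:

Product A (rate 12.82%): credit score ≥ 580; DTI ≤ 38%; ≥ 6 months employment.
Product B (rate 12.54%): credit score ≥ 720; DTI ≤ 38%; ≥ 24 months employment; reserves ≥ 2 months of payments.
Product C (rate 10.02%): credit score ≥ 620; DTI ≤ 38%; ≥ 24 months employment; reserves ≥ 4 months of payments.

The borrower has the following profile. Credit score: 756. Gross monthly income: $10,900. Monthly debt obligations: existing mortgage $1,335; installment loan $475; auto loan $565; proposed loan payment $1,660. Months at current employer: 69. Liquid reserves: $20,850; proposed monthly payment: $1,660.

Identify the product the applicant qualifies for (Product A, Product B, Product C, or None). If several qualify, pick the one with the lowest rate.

Total debts = (1,335 + 475 + 565 + 1,660) = 4,035; DTI = 4,035/10,900 = 37%.
Reserves = 20,850/1,660 = 12.6 months.
Product A: score 756 ≥ 580; DTI 37% ≤ 38%; employment 69 ≥ 6 mo → qualifies.
Product B: score 756 ≥ 720; DTI 37% ≤ 38%; employment 69 ≥ 24 mo; reserves 12.6 ≥ 2 mo → qualifies.
Product C: score 756 ≥ 620; DTI 37% ≤ 38%; employment 69 ≥ 24 mo; reserves 12.6 ≥ 4 mo → qualifies.
Qualifying: Product A, Product B, Product C. Lowest rate is 10.02% → Product C.

Product C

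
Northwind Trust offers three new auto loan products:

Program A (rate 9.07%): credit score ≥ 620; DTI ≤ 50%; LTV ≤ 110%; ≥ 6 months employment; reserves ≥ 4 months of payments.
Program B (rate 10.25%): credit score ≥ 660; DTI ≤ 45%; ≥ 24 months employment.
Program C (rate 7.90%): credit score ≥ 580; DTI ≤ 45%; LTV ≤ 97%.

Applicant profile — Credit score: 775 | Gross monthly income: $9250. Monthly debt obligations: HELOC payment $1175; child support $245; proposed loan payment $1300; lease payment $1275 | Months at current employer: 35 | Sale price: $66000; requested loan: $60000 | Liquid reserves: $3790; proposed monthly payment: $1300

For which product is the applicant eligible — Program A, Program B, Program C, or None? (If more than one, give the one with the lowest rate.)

Program C

Total debts = (1,175 + 245 + 1,300 + 1,275) = 3,995; DTI = 3,995/9,250 = 43.2%.
LTV = 60,000/66,000 = 90.9%.
Reserves = 3,790/1,300 = 2.9 months.
Program A: score 775 ≥ 620; DTI 43.2% ≤ 50%; LTV 90.9% ≤ 110%; employment 35 ≥ 6 mo; reserves 2.9 < 4 mo → does not qualify.
Program B: score 775 ≥ 660; DTI 43.2% ≤ 45%; employment 35 ≥ 24 mo → qualifies.
Program C: score 775 ≥ 580; DTI 43.2% ≤ 45%; LTV 90.9% ≤ 97% → qualifies.
Qualifying: Program B, Program C. Lowest rate is 7.90% → Program C.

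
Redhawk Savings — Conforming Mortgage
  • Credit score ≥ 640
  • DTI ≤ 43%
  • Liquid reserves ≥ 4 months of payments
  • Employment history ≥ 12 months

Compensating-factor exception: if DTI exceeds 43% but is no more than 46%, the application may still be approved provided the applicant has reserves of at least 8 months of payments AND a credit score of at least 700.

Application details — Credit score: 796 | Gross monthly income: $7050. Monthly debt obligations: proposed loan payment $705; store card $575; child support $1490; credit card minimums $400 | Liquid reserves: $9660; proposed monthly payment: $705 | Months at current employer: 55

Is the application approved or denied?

Credit score 796 ≥ 640 (meets base)
Total debts = (705 + 575 + 1,490 + 400) = 3,170. DTI: 3,170 ÷ 7,050 = 45%, over the 43% base limit.
Reserves: 9,660 ÷ 705 = 13.7 months (meets 4-month minimum)
Employment 55 ≥ 12 months
45% falls in the override range (43%–46%), so the compensating-factor test applies.
Reserves 13.7 ≥ 8 months; credit score 796 ≥ 700.
Both override conditions satisfied; DTI exception granted.

Approved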